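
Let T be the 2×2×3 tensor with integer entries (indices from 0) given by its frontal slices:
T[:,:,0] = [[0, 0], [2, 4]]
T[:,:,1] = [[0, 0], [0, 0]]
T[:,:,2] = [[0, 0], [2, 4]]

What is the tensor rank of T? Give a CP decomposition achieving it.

Lower bound: T ≠ 0 (e.g. T[1,0,0] = 2), so rank(T) ≥ 1.
Upper bound: if T = a ⊗ b ⊗ c then every fibre of T is a multiple of the corresponding factor, so read the factors off the fibres through the nonzero entry T[1,0,0] = 2.
The mode-1 fibre T[:,0,0] = [0, 2] gives a = [0, 1] (primitive direction); the mode-2 fibre T[1,:,0] = [2, 4] gives b = [1, 2]; then c[k] = T[1,0,k] / (a[1]·b[0]) = [2, 0, 2] / 1 = [2, 0, 2].
Expanding [0, 1] ⊗ [1, 2] ⊗ [2, 0, 2] reproduces all 12 entries of T, so T = [0, 1] ⊗ [1, 2] ⊗ [2, 0, 2] and rank(T) ≤ 1.
These bounds meet, so rank(T) = 1.

rank(T) = 1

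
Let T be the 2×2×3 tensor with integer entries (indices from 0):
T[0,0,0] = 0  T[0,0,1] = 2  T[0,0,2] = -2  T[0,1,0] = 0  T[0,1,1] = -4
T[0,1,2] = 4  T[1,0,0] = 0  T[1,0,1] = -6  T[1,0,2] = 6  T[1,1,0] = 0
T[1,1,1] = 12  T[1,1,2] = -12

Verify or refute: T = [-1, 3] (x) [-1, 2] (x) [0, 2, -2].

Yes

Reconstruct entrywise from the claimed factors. For example, T[1,1,1] = 12 and Σₗ aₗ[1]bₗ[1]cₗ[1] = (3)·(2)·(2) = 12; checking all 12 entries, every one matches. The claim holds.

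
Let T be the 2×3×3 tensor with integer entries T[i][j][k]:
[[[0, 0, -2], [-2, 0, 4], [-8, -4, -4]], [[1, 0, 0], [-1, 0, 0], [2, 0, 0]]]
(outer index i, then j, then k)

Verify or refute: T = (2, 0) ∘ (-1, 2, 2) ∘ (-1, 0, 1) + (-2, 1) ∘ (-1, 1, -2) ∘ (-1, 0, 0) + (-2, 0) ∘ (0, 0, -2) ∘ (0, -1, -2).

Reconstruct entrywise from the claimed factors. For example, T[0,0,2] = -2 and Σₗ aₗ[0]bₗ[0]cₗ[2] = (2)·(-1)·(1) + (-2)·(-1)·(0) + (-2)·(0)·(-2) = -2; checking all 18 entries, every one matches. The claim holds.

Yes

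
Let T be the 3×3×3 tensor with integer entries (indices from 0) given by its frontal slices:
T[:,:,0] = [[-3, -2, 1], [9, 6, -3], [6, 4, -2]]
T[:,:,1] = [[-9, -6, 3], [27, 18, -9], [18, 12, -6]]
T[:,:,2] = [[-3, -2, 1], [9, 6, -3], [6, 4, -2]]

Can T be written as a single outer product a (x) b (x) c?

If T = a (x) b (x) c then every fibre of T is a multiple of the corresponding factor, so read the factors off the fibres through the nonzero entry T[0,0,0] = -3.
The mode-1 fibre T[:,0,0] = [-3, 9, 6] gives a = [1, -3, -2] (primitive direction); the mode-2 fibre T[0,:,0] = [-3, -2, 1] gives b = [3, 2, -1]; then c[k] = T[0,0,k] / (a[0]·b[0]) = [-3, -9, -3] / 3 = [-1, -3, -1].
Expanding [1, -3, -2] (x) [3, 2, -1] (x) [-1, -3, -1] reproduces all 27 entries of T, so T = [1, -3, -2] (x) [3, 2, -1] (x) [-1, -3, -1] and rank(T) ≤ 1.
Equivalently every frontal slice T[:,:,k] is c[k] times the rank-1 matrix [1, -3, -2] (x) [3, 2, -1]. So T has rank 1 (it is nonzero).

Yes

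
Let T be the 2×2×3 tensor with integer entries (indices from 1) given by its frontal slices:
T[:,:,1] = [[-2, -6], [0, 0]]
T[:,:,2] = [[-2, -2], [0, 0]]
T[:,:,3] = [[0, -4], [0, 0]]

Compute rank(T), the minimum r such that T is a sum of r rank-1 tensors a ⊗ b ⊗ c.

Lower bound: the mode-3 unfolding of T (rows indexed by k, columns by (i,j) = (1,1), (1,2), (2,1), (2,2)) is [[-2, -6, 0, 0], [-2, -2, 0, 0], [0, -4, 0, 0]].
There the 2×2 minor on rows k ∈ {1, 2}, columns (i,j) ∈ {(1,1), (1,2)} is det [[-2, -6], [-2, -2]] = -8 ≠ 0, so this unfolding has rank ≥ 2; CP rank is at least every unfolding rank, so rank(T) ≥ 2. (Flattening ranks never certify an upper bound on CP rank; for that we must actually write T with 2 rank-1 terms.)
Upper bound — finding two terms. Every mode-1 slice of T is a multiple of one matrix: T[i,:,:] = a[i]·M with a = [1, 0] and M = [[-2, -2, 0], [-6, -2, -4]] (rows indexed by j, columns by k). So it suffices to write M as a sum of two rank-1 matrices.
Splitting M by its rows (j = 1, 2), M = [1, 0][-2, -2, 0]ᵀ + [0, 1][-6, -2, -4]ᵀ.
Hence T = [1, 0] ⊗ [1, 0] ⊗ [-2, -2, 0] + [1, 0] ⊗ [0, 1] ⊗ [-6, -2, -4], so rank(T) ≤ 2.
These bounds meet, so rank(T) = 2.

2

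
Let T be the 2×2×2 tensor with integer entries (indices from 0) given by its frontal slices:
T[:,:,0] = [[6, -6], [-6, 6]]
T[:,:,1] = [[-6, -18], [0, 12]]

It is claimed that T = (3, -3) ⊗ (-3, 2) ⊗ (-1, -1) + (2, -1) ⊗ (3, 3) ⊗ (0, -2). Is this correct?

No

Reconstruct entry (0,0,0) from the claimed factors: Σₗ aₗ[0]bₗ[0]cₗ[0] = (3)·(-3)·(-1) + (2)·(3)·(0) = 9, but T[0,0,0] = 6. The claim is false.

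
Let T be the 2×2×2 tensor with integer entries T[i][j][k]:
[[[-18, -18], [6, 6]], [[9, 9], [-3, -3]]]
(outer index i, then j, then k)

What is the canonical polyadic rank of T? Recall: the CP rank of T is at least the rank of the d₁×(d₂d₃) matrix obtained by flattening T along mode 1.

1

Lower bound: T ≠ 0 (e.g. T[0,0,0] = -18), so rank(T) ≥ 1.
Upper bound: the mode-1 fibre T[:,0,0] = [-18, 9] gives a = [2, -1] (primitive direction); the mode-2 fibre T[0,:,0] = [-18, 6] gives b = [3, -1]; then c[k] = T[0,0,k] / (a[0]·b[0]) = [-18, -18] / 6 = [-3, -3].
Expanding [2, -1] ⊗ [3, -1] ⊗ [-3, -3] reproduces all 8 entries of T, so T = [2, -1] ⊗ [3, -1] ⊗ [-3, -3] and rank(T) ≤ 1.
These bounds meet, so rank(T) = 1.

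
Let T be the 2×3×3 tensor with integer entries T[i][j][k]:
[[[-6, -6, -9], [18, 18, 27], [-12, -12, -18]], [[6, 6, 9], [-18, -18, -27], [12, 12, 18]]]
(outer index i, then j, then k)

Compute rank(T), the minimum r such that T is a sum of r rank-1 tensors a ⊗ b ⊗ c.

1

Lower bound: T ≠ 0 (e.g. T[0,0,0] = -6), so rank(T) ≥ 1.
Upper bound: if T = a ⊗ b ⊗ c then every fibre of T is a multiple of the corresponding factor, so read the factors off the fibres through the nonzero entry T[0,0,0] = -6.
The mode-1 fibre T[:,0,0] = [-6, 6] gives a = [1, -1] (primitive direction); the mode-2 fibre T[0,:,0] = [-6, 18, -12] gives b = [1, -3, 2]; then c[k] = T[0,0,k] / (a[0]·b[0]) = [-6, -6, -9] / 1 = [-6, -6, -9].
Expanding [1, -1] ⊗ [1, -3, 2] ⊗ [-6, -6, -9] reproduces all 18 entries of T, so T = [1, -1] ⊗ [1, -3, 2] ⊗ [-6, -6, -9] and rank(T) ≤ 1.
These bounds meet, so rank(T) = 1.
Check entry T[0,0,1] = -6: (1)·(1)·(-6) = -6.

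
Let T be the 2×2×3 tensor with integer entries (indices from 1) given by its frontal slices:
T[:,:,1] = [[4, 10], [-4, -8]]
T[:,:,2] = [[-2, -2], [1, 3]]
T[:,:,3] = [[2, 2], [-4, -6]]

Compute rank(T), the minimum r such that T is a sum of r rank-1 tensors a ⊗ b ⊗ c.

Lower bound: the mode-3 unfolding of T (rows indexed by k, columns by (i,j) = (1,1), (1,2), (2,1), (2,2)) is [[4, 10, -4, -8], [-2, -2, 1, 3], [2, 2, -4, -6]].
There the 3×3 minor on rows k ∈ {1, 2, 3}, columns (i,j) ∈ {(1,1), (1,2), (2,1)} is det [[4, 10, -4], [-2, -2, 1], [2, 2, -4]] = -36 ≠ 0, so this unfolding has rank ≥ 3; CP rank is at least every unfolding rank, so rank(T) ≥ 3. (Flattening ranks never certify an upper bound on CP rank; for that we must actually write T with 3 rank-1 terms.)
Upper bound: T is a sum of 3 rank-1 terms, T = [0, 1] ⊗ [1, 1] ⊗ [0, -1, -2] + [1, -1] ⊗ [1, 2] ⊗ [4, -2, 2] + [1, 0] ⊗ [0, 1] ⊗ [2, 2, -2] (written with every a and b primitive with positive leading entry and the scale carried by c; CP decompositions are not unique, and this one is verified by expanding entrywise), so rank(T) ≤ 3.
These bounds meet, so rank(T) = 3.

3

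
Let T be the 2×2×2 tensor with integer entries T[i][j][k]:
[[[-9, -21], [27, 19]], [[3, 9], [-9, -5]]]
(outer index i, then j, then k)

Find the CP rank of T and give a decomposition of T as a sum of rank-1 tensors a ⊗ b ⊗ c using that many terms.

rank(T) = 2

Lower bound: the mode-3 unfolding of T (rows indexed by k, columns by (i,j) = (0,0), (0,1), (1,0), (1,1)) is [[-9, 27, 3, -9], [-21, 19, 9, -5]].
There the 2×2 minor on rows k ∈ {0, 1}, columns (i,j) ∈ {(0,0), (0,1)} is det [[-9, 27], [-21, 19]] = 396 ≠ 0, so this unfolding has rank ≥ 2; CP rank is at least every unfolding rank, so rank(T) ≥ 2. (Flattening ranks never certify an upper bound on CP rank; for that we must actually write T with 2 rank-1 terms.)
Upper bound — finding two terms. Write S_k = T[:,:,k] for the frontal slices: S₀ = [[-9, 27], [3, -9]], S₁ = [[-21, 19], [9, -5]].
If T = a₁ ⊗ b₁ ⊗ c₁ + a₂ ⊗ b₂ ⊗ c₂ then each S_k = c₁[k]·a₁b₁ᵀ + c₂[k]·a₂b₂ᵀ. S₀ and S₁ are linearly independent, so a₁b₁ᵀ and a₂b₂ᵀ must span the same plane of matrices: they are the rank-1 matrices of the form x·S₀ + y·S₁.
det(x·S₀ + y·S₁) is −66·xy − 66·y² = (-66)·(y)(x + y), vanishing at (x:y) = (1:0) and (1:-1).
M₁ = S₀ = [[-9, 27], [3, -9]] = (-3)·(3, -1)(1, -3)ᵀ and M₂ = S₀ − S₁ = [[12, 8], [-6, -4]] = 2·(2, -1)(3, 2)ᵀ, so take a₁ = (3, -1), b₁ = (1, -3), a₂ = (2, -1), b₂ = (3, 2).
Each slice is an integer combination of E₁ = a₁b₁ᵀ and E₂ = a₂b₂ᵀ: S₀ = −3·E₁, S₁ = −3·E₁ − 2·E₂; reading off coefficients, c₁ = (-3, -3) and c₂ = (0, -2).
Hence T = (3, -1) ⊗ (1, -3) ⊗ (-3, -3) + (2, -1) ⊗ (3, 2) ⊗ (0, -2), so rank(T) ≤ 2.
These bounds meet, so rank(T) = 2.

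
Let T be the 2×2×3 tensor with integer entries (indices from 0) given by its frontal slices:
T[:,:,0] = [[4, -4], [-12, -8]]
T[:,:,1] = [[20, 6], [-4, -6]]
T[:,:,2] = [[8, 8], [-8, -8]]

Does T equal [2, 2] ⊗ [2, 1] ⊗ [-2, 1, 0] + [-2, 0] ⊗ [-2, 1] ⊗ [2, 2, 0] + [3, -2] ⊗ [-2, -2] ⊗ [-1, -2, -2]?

No

Reconstruct entry (0,0,0) from the claimed factors: Σₗ aₗ[0]bₗ[0]cₗ[0] = (2)·(2)·(-2) + (-2)·(-2)·(2) + (3)·(-2)·(-1) = 6, but T[0,0,0] = 4. The claim is false.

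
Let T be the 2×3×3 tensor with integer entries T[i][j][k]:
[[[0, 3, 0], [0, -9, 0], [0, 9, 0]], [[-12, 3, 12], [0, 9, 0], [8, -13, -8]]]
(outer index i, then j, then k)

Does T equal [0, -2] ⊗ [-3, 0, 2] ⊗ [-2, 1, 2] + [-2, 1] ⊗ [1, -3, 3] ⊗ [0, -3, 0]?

Reconstruct entry (0,0,1) from the claimed factors: Σₗ aₗ[0]bₗ[0]cₗ[1] = (0)·(-3)·(1) + (-2)·(1)·(-3) = 6, but T[0,0,1] = 3. The claim is false.

No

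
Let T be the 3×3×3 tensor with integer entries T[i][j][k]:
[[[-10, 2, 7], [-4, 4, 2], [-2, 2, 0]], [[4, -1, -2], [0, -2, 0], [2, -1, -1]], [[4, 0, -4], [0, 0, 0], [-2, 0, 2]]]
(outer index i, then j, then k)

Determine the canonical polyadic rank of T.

3

Lower bound: the mode-1 unfolding of T (rows indexed by i, columns by (j,k) = (0,0), (0,1), (0,2), (1,0), (1,1), (1,2), (2,0), (2,1), (2,2)) is [[-10, 2, 7, -4, 4, 2, -2, 2, 0], [4, -1, -2, 0, -2, 0, 2, -1, -1], [4, 0, -4, 0, 0, 0, -2, 0, 2]].
There the 3×3 minor on rows i ∈ {0, 1, 2}, columns (j,k) ∈ {(0,0), (0,1), (0,2)} is det [[-10, 2, 7], [4, -1, -2], [4, 0, -4]] = 4 ≠ 0, so this unfolding has rank ≥ 3; CP rank is at least every unfolding rank, so rank(T) ≥ 3. (This is only a lower bound: in general the CP rank may exceed every unfolding rank, so we still need to exhibit 3 rank-1 terms summing to T.)
Upper bound: T is a sum of 3 rank-1 terms, T = [1, -1, 0] ⊗ [1, -2, 0] ⊗ [-2, 0, 1] + [1, 0, -1] ⊗ [2, 0, -1] ⊗ [-2, 0, 2] + [2, -1, 0] ⊗ [1, 2, 1] ⊗ [-2, 1, 1] (written with every a and b primitive with positive leading entry and the scale carried by c; CP decompositions are not unique, and this one is verified by expanding entrywise), so rank(T) ≤ 3.
These bounds meet, so rank(T) = 3.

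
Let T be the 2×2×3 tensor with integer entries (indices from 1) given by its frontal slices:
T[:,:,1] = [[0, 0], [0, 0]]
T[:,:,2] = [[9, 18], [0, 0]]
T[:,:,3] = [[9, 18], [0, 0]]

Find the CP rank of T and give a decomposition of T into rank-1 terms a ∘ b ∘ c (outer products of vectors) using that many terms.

Lower bound: T ≠ 0 (e.g. T[1,1,2] = 9), so rank(T) ≥ 1.
Upper bound: the mode-1 fibre T[:,1,2] = [9, 0] gives a = (1, 0) (primitive direction); the mode-2 fibre T[1,:,2] = [9, 18] gives b = (1, 2); then c[k] = T[1,1,k] / (a[1]·b[1]) = [0, 9, 9] / 1 = (0, 9, 9).
Expanding (1, 0) ∘ (1, 2) ∘ (0, 9, 9) reproduces all 12 entries of T, so T = (1, 0) ∘ (1, 2) ∘ (0, 9, 9) and rank(T) ≤ 1.
These bounds meet, so rank(T) = 1.

rank(T) = 1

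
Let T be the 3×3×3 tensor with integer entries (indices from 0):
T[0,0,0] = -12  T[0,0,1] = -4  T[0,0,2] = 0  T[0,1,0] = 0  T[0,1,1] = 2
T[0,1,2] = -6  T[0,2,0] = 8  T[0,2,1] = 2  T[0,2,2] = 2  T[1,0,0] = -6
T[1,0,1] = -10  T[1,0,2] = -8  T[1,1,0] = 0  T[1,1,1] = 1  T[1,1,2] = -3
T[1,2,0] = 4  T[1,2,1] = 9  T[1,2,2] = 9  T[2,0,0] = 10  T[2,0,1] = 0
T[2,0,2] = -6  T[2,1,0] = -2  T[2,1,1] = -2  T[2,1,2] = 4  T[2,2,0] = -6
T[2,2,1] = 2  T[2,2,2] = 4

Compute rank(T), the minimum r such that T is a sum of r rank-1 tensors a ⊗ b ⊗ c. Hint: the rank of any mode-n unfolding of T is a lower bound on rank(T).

Lower bound: the mode-2 unfolding of T (rows indexed by j, columns by (i,k) = (0,0), (0,1), (0,2), (1,0), (1,1), (1,2), (2,0), (2,1), (2,2)) is [[-12, -4, 0, -6, -10, -8, 10, 0, -6], [0, 2, -6, 0, 1, -3, -2, -2, 4], [8, 2, 2, 4, 9, 9, -6, 2, 4]].
There the 3×3 minor on rows j ∈ {0, 1, 2}, columns (i,k) ∈ {(0,0), (0,1), (1,1)} is det [[-12, -4, -10], [0, 2, 1], [8, 2, 9]] = -64 ≠ 0, so this unfolding has rank ≥ 3; CP rank is at least every unfolding rank, so rank(T) ≥ 3. (Unfolding ranks only ever bound the CP rank from below — rank(T) can be strictly larger than all of them — so the matching upper bound has to come from an explicit 3-term decomposition.)
Upper bound: T is a sum of 3 rank-1 terms, T = [0, 2, 1] ⊗ [1, 0, -1] ⊗ [0, -4, -4] + [2, 1, -2] ⊗ [2, -1, -1] ⊗ [-2, -1, 1] + [2, 1, -1] ⊗ [1, 1, -1] ⊗ [-2, 0, -2] (written with every a and b primitive with positive leading entry and the scale carried by c; CP decompositions are not unique, and this one is verified by expanding entrywise), so rank(T) ≤ 3.
These bounds meet, so rank(T) = 3.

3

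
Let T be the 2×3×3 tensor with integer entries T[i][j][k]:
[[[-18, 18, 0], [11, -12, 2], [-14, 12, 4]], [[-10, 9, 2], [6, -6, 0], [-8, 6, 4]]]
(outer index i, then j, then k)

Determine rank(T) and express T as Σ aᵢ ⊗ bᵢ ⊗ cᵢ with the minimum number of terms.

rank(T) = 2

Lower bound: the mode-1 unfolding of T (rows indexed by i, columns by (j,k) = (0,0), (0,1), (0,2), (1,0), (1,1), (1,2), (2,0), (2,1), (2,2)) is [[-18, 18, 0, 11, -12, 2, -14, 12, 4], [-10, 9, 2, 6, -6, 0, -8, 6, 4]].
There the 2×2 minor on rows i ∈ {0, 1}, columns (j,k) ∈ {(0,0), (0,1)} is det [[-18, 18], [-10, 9]] = 18 ≠ 0, so this unfolding has rank ≥ 2; CP rank is at least every unfolding rank, so rank(T) ≥ 2. (Unfolding ranks only ever bound the CP rank from below — rank(T) can be strictly larger than all of them — so the matching upper bound has to come from an explicit 2-term decomposition.)
Upper bound — finding two terms. Write S_k = T[:,:,k] for the frontal slices: S₀ = [[-18, 11, -14], [-10, 6, -8]], S₁ = [[18, -12, 12], [9, -6, 6]], S₂ = [[0, 2, 4], [2, 0, 4]].
If T = a₁ ⊗ b₁ ⊗ c₁ + a₂ ⊗ b₂ ⊗ c₂ then each S_k = c₁[k]·a₁b₁ᵀ + c₂[k]·a₂b₂ᵀ. S₀ and S₁ are linearly independent, so a₁b₁ᵀ and a₂b₂ᵀ must span the same plane of matrices: they are the rank-1 matrices of the form x·S₀ + y·S₁.
The 2×2 minor of x·S₀ + y·S₁ on rows {0,1}, columns {0,1} is 2·x² − 3·xy = (2·x − 3·y)(x), vanishing at (x:y) = (3:2) and (0:1).
M₁ = 3·S₀ + 2·S₁ = [[-18, 9, -18], [-12, 6, -12]] = (-3)·(3, 2)(2, -1, 2)ᵀ and M₂ = S₁ = [[18, -12, 12], [9, -6, 6]] = 3·(2, 1)(3, -2, 2)ᵀ, so take a₁ = (3, 2), b₁ = (2, -1, 2), a₂ = (2, 1), b₂ = (3, -2, 2).
Each slice is an integer combination of E₁ = a₁b₁ᵀ and E₂ = a₂b₂ᵀ: S₀ = −E₁ − 2·E₂, S₁ = 3·E₂, S₂ = 2·E₁ − 2·E₂; reading off coefficients, c₁ = (-1, 0, 2) and c₂ = (-2, 3, -2).
Hence T = (3, 2) ⊗ (2, -1, 2) ⊗ (-1, 0, 2) + (2, 1) ⊗ (3, -2, 2) ⊗ (-2, 3, -2), so rank(T) ≤ 2.
These bounds meet, so rank(T) = 2.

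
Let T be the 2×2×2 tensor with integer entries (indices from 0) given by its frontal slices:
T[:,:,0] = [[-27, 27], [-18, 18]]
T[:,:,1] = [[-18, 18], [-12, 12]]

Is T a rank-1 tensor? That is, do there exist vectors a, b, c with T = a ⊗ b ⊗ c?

Yes

If T = a ⊗ b ⊗ c then every fibre of T is a multiple of the corresponding factor, so read the factors off the fibres through the nonzero entry T[0,0,0] = -27.
The mode-1 fibre T[:,0,0] = [-27, -18] gives a = [3, 2] (primitive direction); the mode-2 fibre T[0,:,0] = [-27, 27] gives b = [1, -1]; then c[k] = T[0,0,k] / (a[0]·b[0]) = [-27, -18] / 3 = [-9, -6].
Expanding [3, 2] ⊗ [1, -1] ⊗ [-9, -6] reproduces all 8 entries of T, so T = [3, 2] ⊗ [1, -1] ⊗ [-9, -6] and rank(T) ≤ 1.
Equivalently every frontal slice T[:,:,k] is c[k] times the rank-1 matrix [3, 2] ⊗ [1, -1]. So T has rank 1 (it is nonzero).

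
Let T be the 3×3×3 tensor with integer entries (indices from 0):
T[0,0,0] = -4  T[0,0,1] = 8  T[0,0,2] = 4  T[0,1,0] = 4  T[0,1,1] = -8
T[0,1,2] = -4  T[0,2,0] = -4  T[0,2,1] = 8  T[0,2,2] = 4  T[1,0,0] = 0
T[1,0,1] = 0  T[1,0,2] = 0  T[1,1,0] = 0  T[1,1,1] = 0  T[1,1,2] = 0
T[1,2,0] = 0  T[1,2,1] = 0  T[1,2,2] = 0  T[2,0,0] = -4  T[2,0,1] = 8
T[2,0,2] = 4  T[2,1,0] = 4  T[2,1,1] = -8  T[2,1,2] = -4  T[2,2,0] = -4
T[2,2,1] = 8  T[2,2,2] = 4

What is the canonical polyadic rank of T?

1

Lower bound: T ≠ 0 (e.g. T[0,0,0] = -4), so rank(T) ≥ 1.
Upper bound: if T = a ∘ b ∘ c then every fibre of T is a multiple of the corresponding factor, so read the factors off the fibres through the nonzero entry T[0,0,0] = -4.
The mode-1 fibre T[:,0,0] = [-4, 0, -4] gives a = [1, 0, 1] (primitive direction); the mode-2 fibre T[0,:,0] = [-4, 4, -4] gives b = [1, -1, 1]; then c[k] = T[0,0,k] / (a[0]·b[0]) = [-4, 8, 4] / 1 = [-4, 8, 4].
Expanding [1, 0, 1] ∘ [1, -1, 1] ∘ [-4, 8, 4] reproduces all 27 entries of T, so T = [1, 0, 1] ∘ [1, -1, 1] ∘ [-4, 8, 4] and rank(T) ≤ 1.
These bounds meet, so rank(T) = 1.
Check entry T[1,2,1] = 0: (0)·(1)·(8) = 0.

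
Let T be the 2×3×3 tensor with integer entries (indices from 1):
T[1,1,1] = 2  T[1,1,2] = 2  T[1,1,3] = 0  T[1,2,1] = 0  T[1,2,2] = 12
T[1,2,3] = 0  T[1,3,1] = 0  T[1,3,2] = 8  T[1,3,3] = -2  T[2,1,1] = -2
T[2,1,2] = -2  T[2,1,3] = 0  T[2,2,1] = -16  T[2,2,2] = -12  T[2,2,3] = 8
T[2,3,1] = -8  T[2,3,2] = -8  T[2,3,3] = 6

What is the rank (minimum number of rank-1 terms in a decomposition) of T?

Lower bound: in the mode-3 unfolding of T (rows indexed by k, columns by (i,j)) the 3×3 minor on rows k ∈ {1, 2, 3}, columns (i,j) ∈ {(1,1), (1,2), (1,3)} is det [[2, 0, 0], [2, 12, 8], [0, 0, -2]] = -48 ≠ 0, so that unfolding has rank ≥ 3 and hence rank(T) ≥ 3 (CP rank is at least every unfolding rank, though it can be larger).
Upper bound: T is a sum of 3 rank-1 terms, T = [1, -1] ⊗ [0, 1, 1] ⊗ [4, 8, -4] + [1, -1] ⊗ [1, 2, 0] ⊗ [2, 2, 0] + [1, 1] ⊗ [0, 2, 1] ⊗ [-4, 0, 2] (written with every a and b primitive with positive leading entry and the scale carried by c; CP decompositions are not unique, and this one is verified by expanding entrywise), so rank(T) ≤ 3.
These bounds meet, so rank(T) = 3.

3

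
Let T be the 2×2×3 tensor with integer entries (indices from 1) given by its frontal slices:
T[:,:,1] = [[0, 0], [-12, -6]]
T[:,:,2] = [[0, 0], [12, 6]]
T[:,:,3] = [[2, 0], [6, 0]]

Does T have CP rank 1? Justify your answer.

The mode-1 unfolding of T (rows indexed by i, columns by (j,k) = (1,1), (1,2), (1,3), (2,1), (2,2), (2,3)) is [[0, 0, 2, 0, 0, 0], [-12, 12, 6, -6, 6, 0]].
There the 2×2 minor on rows i ∈ {1, 2}, columns (j,k) ∈ {(1,1), (1,3)} is det [[0, 2], [-12, 6]] = 24 ≠ 0, so this unfolding has rank ≥ 2; CP rank is at least every unfolding rank, so rank(T) ≥ 2.
In particular rank(T) ≥ 2 > 1, so T is not rank-1.

No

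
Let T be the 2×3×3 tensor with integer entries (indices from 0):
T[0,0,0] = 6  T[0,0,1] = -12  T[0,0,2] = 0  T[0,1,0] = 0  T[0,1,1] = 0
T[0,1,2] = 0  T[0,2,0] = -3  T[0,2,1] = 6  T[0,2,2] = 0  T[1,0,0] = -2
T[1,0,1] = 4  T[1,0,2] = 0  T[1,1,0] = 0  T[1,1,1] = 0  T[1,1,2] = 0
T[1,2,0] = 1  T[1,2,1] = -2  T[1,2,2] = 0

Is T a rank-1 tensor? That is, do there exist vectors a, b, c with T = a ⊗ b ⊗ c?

Yes

The mode-1 fibre T[:,0,0] = [6, -2] gives a = [3, -1] (primitive direction); the mode-2 fibre T[0,:,0] = [6, 0, -3] gives b = [2, 0, -1]; then c[k] = T[0,0,k] / (a[0]·b[0]) = [6, -12, 0] / 6 = [1, -2, 0].
Expanding [3, -1] ⊗ [2, 0, -1] ⊗ [1, -2, 0] reproduces all 18 entries of T, so T = [3, -1] ⊗ [2, 0, -1] ⊗ [1, -2, 0] and rank(T) ≤ 1.
Equivalently every frontal slice T[:,:,k] is c[k] times the rank-1 matrix [3, -1] ⊗ [2, 0, -1]. So T has rank 1 (it is nonzero).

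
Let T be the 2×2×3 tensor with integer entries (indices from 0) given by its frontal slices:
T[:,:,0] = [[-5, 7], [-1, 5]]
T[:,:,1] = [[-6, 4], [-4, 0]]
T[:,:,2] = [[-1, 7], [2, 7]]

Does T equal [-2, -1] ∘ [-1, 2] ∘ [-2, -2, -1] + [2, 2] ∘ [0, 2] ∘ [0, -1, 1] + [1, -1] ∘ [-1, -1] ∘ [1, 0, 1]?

No

Reconstruct entry (0,0,1) from the claimed factors: Σₗ aₗ[0]bₗ[0]cₗ[1] = (-2)·(-1)·(-2) + (2)·(0)·(-1) + (1)·(-1)·(0) = -4, but T[0,0,1] = -6. The claim is false.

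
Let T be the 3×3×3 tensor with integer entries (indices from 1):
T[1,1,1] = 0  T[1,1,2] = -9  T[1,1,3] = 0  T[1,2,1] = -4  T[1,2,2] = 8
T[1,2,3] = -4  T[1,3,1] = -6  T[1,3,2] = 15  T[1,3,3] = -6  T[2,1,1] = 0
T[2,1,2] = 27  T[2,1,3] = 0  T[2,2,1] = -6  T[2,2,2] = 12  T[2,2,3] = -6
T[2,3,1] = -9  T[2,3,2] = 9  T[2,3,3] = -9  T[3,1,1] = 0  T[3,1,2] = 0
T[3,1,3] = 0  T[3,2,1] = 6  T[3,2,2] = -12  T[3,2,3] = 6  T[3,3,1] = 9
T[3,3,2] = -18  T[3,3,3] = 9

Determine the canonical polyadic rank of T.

2

Lower bound: the mode-1 unfolding of T (rows indexed by i, columns by (j,k) = (1,1), (1,2), (1,3), (2,1), (2,2), (2,3), (3,1), (3,2), (3,3)) is [[0, -9, 0, -4, 8, -4, -6, 15, -6], [0, 27, 0, -6, 12, -6, -9, 9, -9], [0, 0, 0, 6, -12, 6, 9, -18, 9]].
There the 2×2 minor on rows i ∈ {1, 2}, columns (j,k) ∈ {(1,2), (2,1)} is det [[-9, -4], [27, -6]] = 162 ≠ 0, so this unfolding has rank ≥ 2; CP rank is at least every unfolding rank, so rank(T) ≥ 2. (Unfolding ranks only ever bound the CP rank from below — rank(T) can be strictly larger than all of them — so the matching upper bound has to come from an explicit 2-term decomposition.)
Upper bound — finding two terms. Write S_k = T[:,:,k] for the frontal slices: S₁ = [[0, -4, -6], [0, -6, -9], [0, 6, 9]], S₂ = [[-9, 8, 15], [27, 12, 9], [0, -12, -18]], S₃ = [[0, -4, -6], [0, -6, -9], [0, 6, 9]].
If T = a₁ ⊗ b₁ ⊗ c₁ + a₂ ⊗ b₂ ⊗ c₂ then each S_k = c₁[k]·a₁b₁ᵀ + c₂[k]·a₂b₂ᵀ. S₁ and S₂ are linearly independent, so a₁b₁ᵀ and a₂b₂ᵀ must span the same plane of matrices: they are the rank-1 matrices of the form x·S₁ + y·S₂.
The 2×2 minor of x·S₁ + y·S₂ on rows {1,2}, columns {1,2} is 162·xy − 324·y² = 162·(x − 2·y)(y), vanishing at (x:y) = (2:1) and (1:0).
M₁ = 2·S₁ + S₂ = [[-9, 0, 3], [27, 0, -9], [0, 0, 0]] = (-3)·[1, -3, 0][3, 0, -1]ᵀ and M₂ = S₁ = [[0, -4, -6], [0, -6, -9], [0, 6, 9]] = −[2, 3, -3][0, 2, 3]ᵀ, so take a₁ = [1, -3, 0], b₁ = [3, 0, -1], a₂ = [2, 3, -3], b₂ = [0, 2, 3].
Each slice is an integer combination of E₁ = a₁b₁ᵀ and E₂ = a₂b₂ᵀ: S₁ = −E₂, S₂ = −3·E₁ + 2·E₂, S₃ = −E₂; reading off coefficients, c₁ = [0, -3, 0] and c₂ = [-1, 2, -1].
Hence T = [1, -3, 0] ⊗ [3, 0, -1] ⊗ [0, -3, 0] + [2, 3, -3] ⊗ [0, 2, 3] ⊗ [-1, 2, -1], so rank(T) ≤ 2.
These bounds meet, so rank(T) = 2.
Check entry T[2,1,1] = 0: (-3)·(3)·(0) + (3)·(0)·(-1) = 0.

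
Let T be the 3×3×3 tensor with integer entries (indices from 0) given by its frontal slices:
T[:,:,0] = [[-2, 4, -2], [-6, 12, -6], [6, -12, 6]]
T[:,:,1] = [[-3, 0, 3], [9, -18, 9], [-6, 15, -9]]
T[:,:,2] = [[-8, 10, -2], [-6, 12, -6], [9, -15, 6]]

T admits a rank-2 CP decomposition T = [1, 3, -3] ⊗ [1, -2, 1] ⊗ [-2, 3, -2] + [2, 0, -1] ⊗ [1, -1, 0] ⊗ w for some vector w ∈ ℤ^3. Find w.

Subtract the known terms from T to get the rank-1 residual R = [2, 0, -1] ⊗ [1, -1, 0] ⊗ w, so R[i,j,k] = a[i]·b[j]·w[k]. Pick indices with nonzero a[0]·b[0] = (2)·(1) = 2. Only the fibre through (0,0,·) is needed: R[0,0,:] = T[0,0,:] − Σₗ aₗ[0]bₗ[0]cₗ = [-2, -3, -8] − (1)·(1)·[-2, 3, -2] = [0, -6, -6]. Then w[k] = R[0,0,k] / 2 for each k, giving w = [0, -6, -6] / 2 = [0, -3, -3].

w = [0, -3, -3]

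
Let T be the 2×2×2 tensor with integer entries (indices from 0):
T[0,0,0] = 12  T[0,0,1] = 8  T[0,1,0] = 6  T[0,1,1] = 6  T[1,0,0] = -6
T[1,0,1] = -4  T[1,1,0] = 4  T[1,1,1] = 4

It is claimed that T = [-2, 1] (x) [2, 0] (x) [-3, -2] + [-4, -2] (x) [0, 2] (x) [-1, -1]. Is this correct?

No

Reconstruct entry (0,1,0) from the claimed factors: Σₗ aₗ[0]bₗ[1]cₗ[0] = (-2)·(0)·(-3) + (-4)·(2)·(-1) = 8, but T[0,1,0] = 6. The claim is false.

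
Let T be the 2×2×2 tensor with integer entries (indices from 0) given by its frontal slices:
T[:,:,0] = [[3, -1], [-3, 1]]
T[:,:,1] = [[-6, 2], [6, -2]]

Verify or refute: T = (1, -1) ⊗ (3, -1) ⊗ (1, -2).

Yes

Reconstruct entrywise from the claimed factors. For example, T[0,1,1] = 2 and Σₗ aₗ[0]bₗ[1]cₗ[1] = (1)·(-1)·(-2) = 2; checking all 8 entries, every one matches. The claim holds.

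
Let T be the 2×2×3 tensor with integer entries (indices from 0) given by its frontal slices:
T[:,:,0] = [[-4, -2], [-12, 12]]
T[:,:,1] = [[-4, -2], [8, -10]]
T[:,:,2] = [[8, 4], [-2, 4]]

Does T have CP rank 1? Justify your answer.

The mode-3 unfolding of T (rows indexed by k, columns by (i,j) = (0,0), (0,1), (1,0), (1,1)) is [[-4, -2, -12, 12], [-4, -2, 8, -10], [8, 4, -2, 4]].
There the 3×3 minor on rows k ∈ {0, 1, 2}, columns (i,j) ∈ {(0,0), (1,0), (1,1)} is det [[-4, -12, 12], [-4, 8, -10], [8, -2, 4]] = 48 ≠ 0, so this unfolding has rank ≥ 3; CP rank is at least every unfolding rank, so rank(T) ≥ 3.
In particular rank(T) ≥ 3 > 1, so T is not rank-1.

No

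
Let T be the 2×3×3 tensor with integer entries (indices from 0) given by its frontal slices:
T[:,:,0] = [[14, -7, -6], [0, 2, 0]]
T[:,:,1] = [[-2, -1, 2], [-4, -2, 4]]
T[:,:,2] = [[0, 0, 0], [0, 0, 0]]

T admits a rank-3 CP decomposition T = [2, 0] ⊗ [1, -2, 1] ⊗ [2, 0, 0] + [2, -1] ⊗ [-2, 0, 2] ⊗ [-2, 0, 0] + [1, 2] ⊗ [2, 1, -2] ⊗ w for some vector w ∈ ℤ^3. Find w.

w = [1, -1, 0]

Subtract the known terms from T to get the rank-1 residual R = [1, 2] ⊗ [2, 1, -2] ⊗ w, so R[i,j,k] = a[i]·b[j]·w[k]. Pick indices with nonzero a[0]·b[0] = (1)·(2) = 2. Only the fibre through (0,0,·) is needed: R[0,0,:] = T[0,0,:] − Σₗ aₗ[0]bₗ[0]cₗ = [14, -2, 0] − (2)·(1)·[2, 0, 0] − (2)·(-2)·[-2, 0, 0] = [2, -2, 0]. Then w[k] = R[0,0,k] / 2 for each k, giving w = [2, -2, 0] / 2 = [1, -1, 0].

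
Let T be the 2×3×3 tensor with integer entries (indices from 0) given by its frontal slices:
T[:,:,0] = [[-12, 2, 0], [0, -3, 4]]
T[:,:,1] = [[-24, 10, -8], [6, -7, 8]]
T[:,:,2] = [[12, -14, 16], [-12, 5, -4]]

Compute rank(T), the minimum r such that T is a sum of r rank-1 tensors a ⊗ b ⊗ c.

2

Lower bound: in the mode-2 unfolding of T (rows indexed by j, columns by (i,k)) the 2×2 minor on rows j ∈ {0, 1}, columns (i,k) ∈ {(0,0), (0,1)} is det [[-12, -24], [2, 10]] = -72 ≠ 0, so that unfolding has rank ≥ 2 and hence rank(T) ≥ 2 (CP rank is at least every unfolding rank, though it can be larger).
Upper bound: with S_k = T[:,:,k], the two rank-1 terms a₁b₁ᵀ, a₂b₂ᵀ are the rank-1 members of the pencil x·S₀ + y·S₁.
The 2×2 minor of x·S₀ + y·S₁ on rows {0,1}, columns {0,1} is 36·x² + 144·xy + 108·y² = 36·(x + 3·y)(x + y), vanishing at (x:y) = (3:-1) and (1:-1).
M₁ = 3·S₀ − S₁ = [[-12, -4, 8], [-6, -2, 4]] = (-2)·(2, 1)(3, 1, -2)ᵀ and M₂ = S₀ − S₁ = [[12, -8, 8], [-6, 4, -4]] = 2·(2, -1)(3, -2, 2)ᵀ, so take a₁ = (2, 1), b₁ = (3, 1, -2), a₂ = (2, -1), b₂ = (3, -2, 2).
Each slice is an integer combination of E₁ = a₁b₁ᵀ and E₂ = a₂b₂ᵀ: S₀ = −E₁ − E₂, S₁ = −E₁ − 3·E₂, S₂ = −E₁ + 3·E₂; reading off coefficients, c₁ = (-1, -1, -1) and c₂ = (-1, -3, 3).
Hence T = (2, 1) ⊗ (3, 1, -2) ⊗ (-1, -1, -1) + (2, -1) ⊗ (3, -2, 2) ⊗ (-1, -3, 3), so rank(T) ≤ 2.
These bounds meet, so rank(T) = 2.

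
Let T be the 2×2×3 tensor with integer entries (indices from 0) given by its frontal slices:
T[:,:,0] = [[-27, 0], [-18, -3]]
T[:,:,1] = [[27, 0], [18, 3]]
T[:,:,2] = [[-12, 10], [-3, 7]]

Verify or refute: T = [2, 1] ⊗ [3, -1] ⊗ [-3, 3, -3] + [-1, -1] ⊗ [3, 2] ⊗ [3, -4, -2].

Reconstruct entry (0,0,1) from the claimed factors: Σₗ aₗ[0]bₗ[0]cₗ[1] = (2)·(3)·(3) + (-1)·(3)·(-4) = 30, but T[0,0,1] = 27. The claim is false.

No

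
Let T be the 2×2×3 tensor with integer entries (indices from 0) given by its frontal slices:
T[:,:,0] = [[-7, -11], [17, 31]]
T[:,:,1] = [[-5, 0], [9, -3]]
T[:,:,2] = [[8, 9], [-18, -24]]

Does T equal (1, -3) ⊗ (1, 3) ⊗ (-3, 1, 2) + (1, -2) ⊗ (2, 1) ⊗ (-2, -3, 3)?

Yes

Reconstruct entrywise from the claimed factors. For example, T[1,1,0] = 31 and Σₗ aₗ[1]bₗ[1]cₗ[0] = (-3)·(3)·(-3) + (-2)·(1)·(-2) = 31; checking all 12 entries, every one matches. The claim holds.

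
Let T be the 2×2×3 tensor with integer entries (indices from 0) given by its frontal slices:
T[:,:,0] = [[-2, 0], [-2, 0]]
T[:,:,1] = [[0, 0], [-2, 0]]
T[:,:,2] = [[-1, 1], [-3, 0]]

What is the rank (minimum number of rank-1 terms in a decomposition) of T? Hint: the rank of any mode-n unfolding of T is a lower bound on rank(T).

Lower bound: in the mode-3 unfolding of T (rows indexed by k, columns by (i,j)) the 3×3 minor on rows k ∈ {0, 1, 2}, columns (i,j) ∈ {(0,0), (0,1), (1,0)} is det [[-2, 0, -2], [0, 0, -2], [-1, 1, -3]] = -4 ≠ 0, so that unfolding has rank ≥ 3 and hence rank(T) ≥ 3 (CP rank is at least every unfolding rank, though it can be larger).
Upper bound: T is a sum of 3 rank-1 terms, T = (0, 1) ⊗ (1, 0) ⊗ (-4, -2, -4) + (1, -1) ⊗ (1, 0) ⊗ (-2, 0, -1) + (1, 0) ⊗ (0, 1) ⊗ (0, 0, 1) (written with every a and b primitive with positive leading entry and the scale carried by c; CP decompositions are not unique, and this one is verified by expanding entrywise), so rank(T) ≤ 3.
These bounds meet, so rank(T) = 3.

3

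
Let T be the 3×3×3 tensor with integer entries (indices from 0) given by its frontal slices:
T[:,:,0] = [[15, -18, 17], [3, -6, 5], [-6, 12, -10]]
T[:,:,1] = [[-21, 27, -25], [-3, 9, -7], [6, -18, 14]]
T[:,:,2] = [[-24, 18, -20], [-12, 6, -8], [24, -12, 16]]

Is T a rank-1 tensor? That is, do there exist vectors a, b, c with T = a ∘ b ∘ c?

The mode-3 unfolding of T (rows indexed by k, columns by (i,j) = (0,0), (0,1), (0,2), (1,0), (1,1), (1,2), (2,0), (2,1), (2,2)) is [[15, -18, 17, 3, -6, 5, -6, 12, -10], [-21, 27, -25, -3, 9, -7, 6, -18, 14], [-24, 18, -20, -12, 6, -8, 24, -12, 16]].
There the 2×2 minor on rows k ∈ {0, 1}, columns (i,j) ∈ {(0,0), (0,1)} is det [[15, -18], [-21, 27]] = 27 ≠ 0, so this unfolding has rank ≥ 2; CP rank is at least every unfolding rank, so rank(T) ≥ 2.
In particular rank(T) ≥ 2 > 1, so T is not rank-1.

No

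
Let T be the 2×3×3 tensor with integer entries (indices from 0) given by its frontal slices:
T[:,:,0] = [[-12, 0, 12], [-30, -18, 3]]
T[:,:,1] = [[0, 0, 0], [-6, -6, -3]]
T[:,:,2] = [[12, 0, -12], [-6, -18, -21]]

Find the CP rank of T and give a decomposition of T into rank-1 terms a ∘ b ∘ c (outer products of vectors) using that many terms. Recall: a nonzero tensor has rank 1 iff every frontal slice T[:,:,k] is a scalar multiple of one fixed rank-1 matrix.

rank(T) = 2

Lower bound: the mode-1 unfolding of T (rows indexed by i, columns by (j,k) = (0,0), (0,1), (0,2), (1,0), (1,1), (1,2), (2,0), (2,1), (2,2)) is [[-12, 0, 12, 0, 0, 0, 12, 0, -12], [-30, -6, -6, -18, -6, -18, 3, -3, -21]].
There the 2×2 minor on rows i ∈ {0, 1}, columns (j,k) ∈ {(0,0), (0,1)} is det [[-12, 0], [-30, -6]] = 72 ≠ 0, so this unfolding has rank ≥ 2; CP rank is at least every unfolding rank, so rank(T) ≥ 2. (This is only a lower bound: in general the CP rank may exceed every unfolding rank, so we still need to exhibit 2 rank-1 terms summing to T.)
Upper bound — finding two terms. Write S_k = T[:,:,k] for the frontal slices: S₀ = [[-12, 0, 12], [-30, -18, 3]], S₁ = [[0, 0, 0], [-6, -6, -3]], S₂ = [[12, 0, -12], [-6, -18, -21]].
If T = a₁ ∘ b₁ ∘ c₁ + a₂ ∘ b₂ ∘ c₂ then each S_k = c₁[k]·a₁b₁ᵀ + c₂[k]·a₂b₂ᵀ. S₀ and S₁ are linearly independent, so a₁b₁ᵀ and a₂b₂ᵀ must span the same plane of matrices: they are the rank-1 matrices of the form x·S₀ + y·S₁.
The 2×2 minor of x·S₀ + y·S₁ on rows {0,1}, columns {0,1} is 216·x² + 72·xy = 72·(3·x + y)(x), vanishing at (x:y) = (1:-3) and (0:1).
M₁ = S₀ − 3·S₁ = [[-12, 0, 12], [-12, 0, 12]] = (-12)·(1, 1)(1, 0, -1)ᵀ and M₂ = S₁ = [[0, 0, 0], [-6, -6, -3]] = (-3)·(0, 1)(2, 2, 1)ᵀ, so take a₁ = (1, 1), b₁ = (1, 0, -1), a₂ = (0, 1), b₂ = (2, 2, 1).
Each slice is an integer combination of E₁ = a₁b₁ᵀ and E₂ = a₂b₂ᵀ: S₀ = −12·E₁ − 9·E₂, S₁ = −3·E₂, S₂ = 12·E₁ − 9·E₂; reading off coefficients, c₁ = (-12, 0, 12) and c₂ = (-9, -3, -9).
Hence T = (1, 1) ∘ (1, 0, -1) ∘ (-12, 0, 12) + (0, 1) ∘ (2, 2, 1) ∘ (-9, -3, -9), so rank(T) ≤ 2.
These bounds meet, so rank(T) = 2.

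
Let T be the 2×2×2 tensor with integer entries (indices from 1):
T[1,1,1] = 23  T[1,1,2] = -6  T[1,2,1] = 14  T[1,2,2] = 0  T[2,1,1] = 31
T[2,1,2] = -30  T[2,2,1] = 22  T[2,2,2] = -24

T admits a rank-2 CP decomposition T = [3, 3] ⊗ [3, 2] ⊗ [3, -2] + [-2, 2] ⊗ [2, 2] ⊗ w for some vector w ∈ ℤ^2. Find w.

w = [1, -3]

Subtract the known terms from T to get the rank-1 residual R = [-2, 2] ⊗ [2, 2] ⊗ w, so R[i,j,k] = a[i]·b[j]·w[k]. Pick indices with nonzero a[1]·b[1] = (-2)·(2) = -4. Only the fibre through (1,1,·) is needed: R[1,1,:] = T[1,1,:] − Σₗ aₗ[1]bₗ[1]cₗ = [23, -6] − (3)·(3)·[3, -2] = [-4, 12]. Then w[k] = R[1,1,k] / -4 for each k, giving w = [-4, 12] / -4 = [1, -3].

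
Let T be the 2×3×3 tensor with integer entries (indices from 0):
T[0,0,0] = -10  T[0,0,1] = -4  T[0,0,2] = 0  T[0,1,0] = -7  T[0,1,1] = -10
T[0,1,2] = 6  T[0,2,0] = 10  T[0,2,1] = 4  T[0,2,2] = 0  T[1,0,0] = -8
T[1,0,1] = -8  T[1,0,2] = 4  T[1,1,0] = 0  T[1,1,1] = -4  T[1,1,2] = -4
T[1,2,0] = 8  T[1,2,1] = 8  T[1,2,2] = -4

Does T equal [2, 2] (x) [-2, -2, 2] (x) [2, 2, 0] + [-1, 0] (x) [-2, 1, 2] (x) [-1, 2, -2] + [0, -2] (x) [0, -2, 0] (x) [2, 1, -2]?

No

Reconstruct entry (0,0,2) from the claimed factors: Σₗ aₗ[0]bₗ[0]cₗ[2] = (2)·(-2)·(0) + (-1)·(-2)·(-2) + (0)·(0)·(-2) = -4, but T[0,0,2] = 0. The claim is false.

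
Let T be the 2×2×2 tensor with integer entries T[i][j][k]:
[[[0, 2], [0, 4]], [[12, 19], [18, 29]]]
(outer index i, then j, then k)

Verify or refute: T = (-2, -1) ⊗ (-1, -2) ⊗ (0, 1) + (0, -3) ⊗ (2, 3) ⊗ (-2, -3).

Yes

Reconstruct entrywise from the claimed factors. For example, T[0,1,0] = 0 and Σₗ aₗ[0]bₗ[1]cₗ[0] = (-2)·(-2)·(0) + (0)·(3)·(-2) = 0; checking all 8 entries, every one matches. The claim holds.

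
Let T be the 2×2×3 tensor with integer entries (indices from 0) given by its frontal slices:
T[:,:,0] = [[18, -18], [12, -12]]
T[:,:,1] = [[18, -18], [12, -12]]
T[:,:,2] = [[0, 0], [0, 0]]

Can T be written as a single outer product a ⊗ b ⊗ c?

The mode-1 fibre T[:,0,0] = [18, 12] gives a = [3, 2] (primitive direction); the mode-2 fibre T[0,:,0] = [18, -18] gives b = [1, -1]; then c[k] = T[0,0,k] / (a[0]·b[0]) = [18, 18, 0] / 3 = [6, 6, 0].
Expanding [3, 2] ⊗ [1, -1] ⊗ [6, 6, 0] reproduces all 12 entries of T, so T = [3, 2] ⊗ [1, -1] ⊗ [6, 6, 0] and rank(T) ≤ 1.
Equivalently every frontal slice T[:,:,k] is c[k] times the rank-1 matrix [3, 2] ⊗ [1, -1]. So T has rank 1 (it is nonzero).

Yes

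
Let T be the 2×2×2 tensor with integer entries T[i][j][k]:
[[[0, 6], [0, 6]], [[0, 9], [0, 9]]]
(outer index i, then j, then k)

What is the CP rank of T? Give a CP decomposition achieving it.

rank(T) = 1

Lower bound: T ≠ 0 (e.g. T[0,0,1] = 6), so rank(T) ≥ 1.
Upper bound: the mode-1 fibre T[:,0,1] = [6, 9] gives a = (2, 3) (primitive direction); the mode-2 fibre T[0,:,1] = [6, 6] gives b = (1, 1); then c[k] = T[0,0,k] / (a[0]·b[0]) = [0, 6] / 2 = (0, 3).
Expanding (2, 3) ⊗ (1, 1) ⊗ (0, 3) reproduces all 8 entries of T, so T = (2, 3) ⊗ (1, 1) ⊗ (0, 3) and rank(T) ≤ 1.
These bounds meet, so rank(T) = 1.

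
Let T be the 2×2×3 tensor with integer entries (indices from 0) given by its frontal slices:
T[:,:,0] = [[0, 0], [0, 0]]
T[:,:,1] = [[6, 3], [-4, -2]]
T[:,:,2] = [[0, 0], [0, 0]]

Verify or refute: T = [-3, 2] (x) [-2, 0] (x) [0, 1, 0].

Reconstruct entry (0,1,1) from the claimed factors: Σₗ aₗ[0]bₗ[1]cₗ[1] = (-3)·(0)·(1) = 0, but T[0,1,1] = 3. The claim is false.

No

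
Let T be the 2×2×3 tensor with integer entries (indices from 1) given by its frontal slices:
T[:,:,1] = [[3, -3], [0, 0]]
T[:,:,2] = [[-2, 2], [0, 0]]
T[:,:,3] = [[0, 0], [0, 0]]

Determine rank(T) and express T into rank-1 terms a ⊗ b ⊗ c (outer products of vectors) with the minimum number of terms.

rank(T) = 1

Lower bound: T ≠ 0 (e.g. T[1,1,1] = 3), so rank(T) ≥ 1.
Upper bound: if T = a ⊗ b ⊗ c then every fibre of T is a multiple of the corresponding factor, so read the factors off the fibres through the nonzero entry T[1,1,1] = 3.
The mode-1 fibre T[:,1,1] = [3, 0] gives a = [1, 0] (primitive direction); the mode-2 fibre T[1,:,1] = [3, -3] gives b = [1, -1]; then c[k] = T[1,1,k] / (a[1]·b[1]) = [3, -2, 0] / 1 = [3, -2, 0].
Expanding [1, 0] ⊗ [1, -1] ⊗ [3, -2, 0] reproduces all 12 entries of T, so T = [1, 0] ⊗ [1, -1] ⊗ [3, -2, 0] and rank(T) ≤ 1.
These bounds meet, so rank(T) = 1.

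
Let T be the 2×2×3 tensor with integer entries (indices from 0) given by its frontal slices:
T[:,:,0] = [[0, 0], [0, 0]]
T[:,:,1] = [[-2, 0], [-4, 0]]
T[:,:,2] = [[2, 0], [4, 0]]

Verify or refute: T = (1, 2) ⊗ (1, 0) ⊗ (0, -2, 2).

Reconstruct entrywise from the claimed factors. For example, T[0,1,1] = 0 and Σₗ aₗ[0]bₗ[1]cₗ[1] = (1)·(0)·(-2) = 0; checking all 12 entries, every one matches. The claim holds.

Yes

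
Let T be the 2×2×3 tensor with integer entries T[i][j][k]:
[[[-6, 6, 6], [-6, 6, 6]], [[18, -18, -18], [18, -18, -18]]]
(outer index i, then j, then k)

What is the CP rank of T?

1

Lower bound: T ≠ 0 (e.g. T[0,0,0] = -6), so rank(T) ≥ 1.
Upper bound: if T = a ⊗ b ⊗ c then every fibre of T is a multiple of the corresponding factor, so read the factors off the fibres through the nonzero entry T[0,0,0] = -6.
The mode-1 fibre T[:,0,0] = [-6, 18] gives a = [1, -3] (primitive direction); the mode-2 fibre T[0,:,0] = [-6, -6] gives b = [1, 1]; then c[k] = T[0,0,k] / (a[0]·b[0]) = [-6, 6, 6] / 1 = [-6, 6, 6].
Expanding [1, -3] ⊗ [1, 1] ⊗ [-6, 6, 6] reproduces all 12 entries of T, so T = [1, -3] ⊗ [1, 1] ⊗ [-6, 6, 6] and rank(T) ≤ 1.
These bounds meet, so rank(T) = 1.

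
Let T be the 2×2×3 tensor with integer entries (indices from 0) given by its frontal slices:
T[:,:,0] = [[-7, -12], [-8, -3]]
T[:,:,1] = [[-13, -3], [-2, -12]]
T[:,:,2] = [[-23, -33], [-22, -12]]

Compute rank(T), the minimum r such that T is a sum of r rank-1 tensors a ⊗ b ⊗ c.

Lower bound: the mode-1 unfolding of T (rows indexed by i, columns by (j,k) = (0,0), (0,1), (0,2), (1,0), (1,1), (1,2)) is [[-7, -13, -23, -12, -3, -33], [-8, -2, -22, -3, -12, -12]].
There the 2×2 minor on rows i ∈ {0, 1}, columns (j,k) ∈ {(0,0), (0,1)} is det [[-7, -13], [-8, -2]] = -90 ≠ 0, so this unfolding has rank ≥ 2; CP rank is at least every unfolding rank, so rank(T) ≥ 2. (Flattening ranks never certify an upper bound on CP rank; for that we must actually write T with 2 rank-1 terms.)
Upper bound — finding two terms. Write S_k = T[:,:,k] for the frontal slices: S₀ = [[-7, -12], [-8, -3]], S₁ = [[-13, -3], [-2, -12]], S₂ = [[-23, -33], [-22, -12]].
If T = a₁ ⊗ b₁ ⊗ c₁ + a₂ ⊗ b₂ ⊗ c₂ then each S_k = c₁[k]·a₁b₁ᵀ + c₂[k]·a₂b₂ᵀ. S₀ and S₁ are linearly independent, so a₁b₁ᵀ and a₂b₂ᵀ must span the same plane of matrices: they are the rank-1 matrices of the form x·S₀ + y·S₁.
det(x·S₀ + y·S₁) is −75·x² + 75·xy + 150·y² = (-75)·(x − 2·y)(x + y), vanishing at (x:y) = (2:1) and (1:-1).
M₁ = 2·S₀ + S₁ = [[-27, -27], [-18, -18]] = (-9)·(3, 2)(1, 1)ᵀ and M₂ = S₀ − S₁ = [[6, -9], [-6, 9]] = 3·(1, -1)(2, -3)ᵀ, so take a₁ = (3, 2), b₁ = (1, 1), a₂ = (1, -1), b₂ = (2, -3).
Each slice is an integer combination of E₁ = a₁b₁ᵀ and E₂ = a₂b₂ᵀ: S₀ = −3·E₁ + E₂, S₁ = −3·E₁ − 2·E₂, S₂ = −9·E₁ + 2·E₂; reading off coefficients, c₁ = (-3, -3, -9) and c₂ = (1, -2, 2).
Hence T = (3, 2) ⊗ (1, 1) ⊗ (-3, -3, -9) + (1, -1) ⊗ (2, -3) ⊗ (1, -2, 2), so rank(T) ≤ 2.
These bounds meet, so rank(T) = 2.

2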